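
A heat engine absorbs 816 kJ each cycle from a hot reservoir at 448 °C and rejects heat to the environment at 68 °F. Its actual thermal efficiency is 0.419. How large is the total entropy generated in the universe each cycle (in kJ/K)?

T_H = 448 °C → 448 + 273.15 = 721.15 K.
T_C = 68 °F → (68 − 32) × 5/9 = 20.00 °C = 293.15 K.
W = η·Q_H = 0.419 × 816 = 341.9 kJ, so Q_C = Q_H − W = 474.1 kJ.
Reservoir entropy changes: ΔS_H = −Q_H/T_H = −816/721.15 = -1.132 kJ/K and ΔS_C = +Q_C/T_C = 474.1/293.15 = 1.617 kJ/K.
ΔS_univ = −Q_H/T_H + Q_C/T_C = 0.486 kJ/K (> 0, since η = 0.419 < η_Carnot = 0.593).

ΔS_univ ≈ 0.486 kJ/K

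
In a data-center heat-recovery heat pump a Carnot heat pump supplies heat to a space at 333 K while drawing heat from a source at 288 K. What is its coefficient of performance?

COP_HP ≈ 7.400

COP_HP = T_H/(T_H − T_C) = 333.00/(333.00 − 288.00) = 7.400.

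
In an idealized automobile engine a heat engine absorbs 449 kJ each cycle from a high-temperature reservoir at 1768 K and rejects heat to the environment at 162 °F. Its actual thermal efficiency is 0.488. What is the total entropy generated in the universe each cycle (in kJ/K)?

T_C = 162 °F → (162 − 32) × 5/9 = 72.22 °C = 345.37 K.
W = η·Q_H = 0.488 × 449 = 219.1 kJ, so Q_C = Q_H − W = 229.9 kJ.
The hot reservoir loses entropy Q_H/T_H = 449/1768.00 = 0.2540 kJ/K; the cold reservoir gains Q_C/T_C = 229.9/345.37 = 0.6656 kJ/K.
ΔS_univ = −Q_H/T_H + Q_C/T_C = 0.412 kJ/K (> 0, since η = 0.488 < η_Carnot = 0.805).

ΔS_univ ≈ 0.412 kJ/K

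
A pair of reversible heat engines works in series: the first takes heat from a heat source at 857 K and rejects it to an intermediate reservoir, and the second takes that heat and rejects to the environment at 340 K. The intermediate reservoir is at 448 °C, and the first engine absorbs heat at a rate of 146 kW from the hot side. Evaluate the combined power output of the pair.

Two reversible stages in series are equivalent to a single Carnot engine between T_H and T_C, so η_total = 1 − T_C/T_H = 1 − 340.00/857.00 = 0.6033.
W_total = η_total · Q_H = 0.6033 × 146 = 88.1 kW.

Ẇ_total ≈ 88.1 kW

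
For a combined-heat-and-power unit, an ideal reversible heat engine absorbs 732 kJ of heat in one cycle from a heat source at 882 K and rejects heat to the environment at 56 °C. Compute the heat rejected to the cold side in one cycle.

T_C = 56 °C → 56 + 273.15 = 329.15 K.
For a reversible engine, η = 1 − T_C/T_H = 1 − 329.15/882.00 = 0.6268.
For a reversible cycle Q_C/Q_H = T_C/T_H, so Q_C = 732 × 329.15/882.00 = 273.2 kJ.

Q_C ≈ 273.2 kJ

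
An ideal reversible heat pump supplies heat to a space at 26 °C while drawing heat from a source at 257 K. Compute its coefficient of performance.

T_H = 26 °C → 26 + 273.15 = 299.15 K.
For a reversible heat pump, COP_HP = T_H/(T_H − T_C) = 299.15/(299.15 − 257.00) = 7.10.

COP_HP ≈ 7.10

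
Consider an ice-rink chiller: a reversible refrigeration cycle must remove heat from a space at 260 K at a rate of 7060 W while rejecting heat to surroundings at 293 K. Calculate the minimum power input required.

Ẇ_in ≈ 896 W

The reversible coefficient of performance is COP_R = T_C/(T_H − T_C) = 260.00/33.00 = 7.8788.
W = Q_C/COP_R = 7060/7.8788 = 896 W.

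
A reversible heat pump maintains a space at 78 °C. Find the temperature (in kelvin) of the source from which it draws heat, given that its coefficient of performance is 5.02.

T_H = 78 °C → 78 + 273.15 = 351.15 K.
COP_HP = T_H/(T_H − T_C) ⇒ T_C = T_H·(COP_HP − 1)/COP_HP = 351.15 × (5.02 − 1)/5.02 = 281 K.

T_C ≈ 281 K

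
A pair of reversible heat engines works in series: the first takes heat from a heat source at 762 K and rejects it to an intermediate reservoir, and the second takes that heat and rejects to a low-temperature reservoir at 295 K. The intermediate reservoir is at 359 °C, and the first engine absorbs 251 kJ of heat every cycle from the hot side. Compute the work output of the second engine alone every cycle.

W₂ ≈ 111 kJ

T_m = 359 °C → 359 + 273.15 = 632.15 K.
Heat entering the second stage: Q_m = Q_H·(T_m/T_H) = 251 × 632.15/762.00 = 208 kJ.
Second-stage efficiency η₂ = 1 − T_C/T_m = 1 − 295.00/632.15 = 0.5333, so W₂ = η₂·Q_m = 111 kJ.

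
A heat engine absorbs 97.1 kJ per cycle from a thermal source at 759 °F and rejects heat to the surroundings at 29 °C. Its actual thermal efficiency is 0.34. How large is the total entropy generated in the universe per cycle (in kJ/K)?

ΔS_univ ≈ 0.06868 kJ/K

T_H = 759 °F → (759 − 32) × 5/9 = 403.89 °C = 677.04 K.
T_C = 29 °C → 29 + 273.15 = 302.15 K.
W = η·Q_H = 0.34 × 97.1 = 33.01 kJ, so Q_C = Q_H − W = 64.09 kJ.
The hot reservoir loses entropy Q_H/T_H = 97.1/677.04 = 0.1434 kJ/K; the cold reservoir gains Q_C/T_C = 64.09/302.15 = 0.2121 kJ/K.
ΔS_univ = −Q_H/T_H + Q_C/T_C = 0.06868 kJ/K (> 0, since η = 0.34 < η_Carnot = 0.554).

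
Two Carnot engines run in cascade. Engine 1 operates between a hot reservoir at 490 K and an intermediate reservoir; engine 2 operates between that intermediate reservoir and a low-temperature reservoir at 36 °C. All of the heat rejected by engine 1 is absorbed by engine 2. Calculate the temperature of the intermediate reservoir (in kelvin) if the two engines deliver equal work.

T_C = 36 °C → 36 + 273.15 = 309.15 K.
For reversible stages Q_m = Q_H·(T_m/T_H). Setting W₁ = Q_H(1 − T_m/T_H) equal to W₂ = Q_m(1 − T_C/T_m) = Q_H·(T_m − T_C)/T_H gives T_H − T_m = T_m − T_C, so T_m = (T_H + T_C)/2 = (490.00 + 309.15)/2 = 399.6 K.

T_m ≈ 399.6 K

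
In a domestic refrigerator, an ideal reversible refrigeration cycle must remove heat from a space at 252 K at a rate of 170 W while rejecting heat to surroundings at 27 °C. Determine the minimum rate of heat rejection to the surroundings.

T_H = 27 °C → 27 + 273.15 = 300.15 K.
For a reversible cycle Q_H/Q_C = T_H/T_C, so Q_H = Q_C·T_H/T_C = 170 × 300.15/252.00 = 202 W.

Q̇_H ≈ 202 W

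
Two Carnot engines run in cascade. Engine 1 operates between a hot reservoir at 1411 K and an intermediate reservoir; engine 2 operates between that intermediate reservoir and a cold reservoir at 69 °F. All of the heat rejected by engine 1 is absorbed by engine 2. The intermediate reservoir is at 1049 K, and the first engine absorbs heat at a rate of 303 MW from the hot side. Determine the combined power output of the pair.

Ẇ_total ≈ 240 MW

T_C = 69 °F → (69 − 32) × 5/9 = 20.56 °C = 293.71 K.
Two reversible stages in series are equivalent to a single Carnot engine between T_H and T_C, so η_total = 1 − T_C/T_H = 1 − 293.71/1411.00 = 0.7918.
W_total = η_total · Q_H = 0.7918 × 303 = 240 MW.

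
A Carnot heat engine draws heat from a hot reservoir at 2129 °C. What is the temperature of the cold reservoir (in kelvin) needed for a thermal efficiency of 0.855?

T_H = 2129 °C → 2129 + 273.15 = 2402.15 K.
From η = 1 − T_C/T_H, T_C = T_H·(1 − η) = 2402.15 × (1 − 0.855) = 348 K.

T_C ≈ 348 K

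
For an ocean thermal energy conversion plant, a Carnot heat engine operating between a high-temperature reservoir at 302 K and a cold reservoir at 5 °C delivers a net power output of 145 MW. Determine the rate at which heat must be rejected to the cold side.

T_C = 5 °C → 5 + 273.15 = 278.15 K.
Carnot efficiency: η = 1 − T_C/T_H = 1 − 278.15/302.00 = 0.0790.
Since Q_C/Q_H = T_C/T_H and Q_H = W/η, Q_C = W·T_C/(T_H − T_C) = 145 × 278.15/23.85 = 1690 MW.

Q̇_C ≈ 1690 MW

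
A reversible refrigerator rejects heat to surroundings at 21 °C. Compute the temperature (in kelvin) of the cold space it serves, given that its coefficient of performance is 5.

T_H = 21 °C → 21 + 273.15 = 294.15 K.
COP_R = T_C/(T_H − T_C) ⇒ T_C = T_H·COP_R/(1 + COP_R) = 294.15 × 5/(1 + 5) = 245 K.

T_C ≈ 245 K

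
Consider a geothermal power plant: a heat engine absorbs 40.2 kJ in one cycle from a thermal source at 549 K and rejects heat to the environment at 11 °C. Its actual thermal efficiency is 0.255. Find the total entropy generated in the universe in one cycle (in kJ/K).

T_C = 11 °C → 11 + 273.15 = 284.15 K.
W = η·Q_H = 0.255 × 40.2 = 10.25 kJ, so Q_C = Q_H − W = 29.95 kJ.
The hot reservoir loses entropy Q_H/T_H = 40.2/549.00 = 0.07322 kJ/K; the cold reservoir gains Q_C/T_C = 29.95/284.15 = 0.1054 kJ/K.
ΔS_univ = −Q_H/T_H + Q_C/T_C = 0.0322 kJ/K (> 0, since η = 0.255 < η_Carnot = 0.482).

ΔS_univ ≈ 0.0322 kJ/K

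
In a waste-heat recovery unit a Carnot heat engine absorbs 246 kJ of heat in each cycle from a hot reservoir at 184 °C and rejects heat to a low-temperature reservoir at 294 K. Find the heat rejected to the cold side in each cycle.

Q_C ≈ 158 kJ

T_H = 184 °C → 184 + 273.15 = 457.15 K.
Carnot efficiency: η = 1 − T_C/T_H = 1 − 294.00/457.15 = 0.3569.
For a reversible cycle Q_C/Q_H = T_C/T_H, so Q_C = 246 × 294.00/457.15 = 158 kJ.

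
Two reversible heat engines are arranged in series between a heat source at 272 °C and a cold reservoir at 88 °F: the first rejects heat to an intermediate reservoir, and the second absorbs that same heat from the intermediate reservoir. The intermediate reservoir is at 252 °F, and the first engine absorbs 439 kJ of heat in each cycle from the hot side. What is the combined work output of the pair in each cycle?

W_total ≈ 194.0 kJ

T_H = 272 °C → 272 + 273.15 = 545.15 K.
T_C = 88 °F → (88 − 32) × 5/9 = 31.11 °C = 304.26 K.
Two reversible stages in series are equivalent to a single Carnot engine between T_H and T_C, so η_total = 1 − T_C/T_H = 1 − 304.26/545.15 = 0.4419.
W_total = η_total · Q_H = 0.4419 × 439 = 194.0 kJ.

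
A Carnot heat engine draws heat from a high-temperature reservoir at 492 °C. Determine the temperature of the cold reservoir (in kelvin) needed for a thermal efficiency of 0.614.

T_C ≈ 295.3 K

T_H = 492 °C → 492 + 273.15 = 765.15 K.
From η = 1 − T_C/T_H, T_C = T_H·(1 − η) = 765.15 × (1 − 0.614) = 295.3 K.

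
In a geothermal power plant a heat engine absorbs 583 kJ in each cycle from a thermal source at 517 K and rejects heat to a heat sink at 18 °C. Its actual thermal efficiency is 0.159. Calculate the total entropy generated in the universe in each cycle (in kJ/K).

ΔS_univ ≈ 0.556 kJ/K

T_C = 18 °C → 18 + 273.15 = 291.15 K.
W = η·Q_H = 0.159 × 583 = 92.70 kJ, so Q_C = Q_H − W = 490.3 kJ.
Entropy balance on the reservoirs: −Q_H/T_H = -1.128 kJ/K, +Q_C/T_C = 1.684 kJ/K.
ΔS_univ = −Q_H/T_H + Q_C/T_C = 0.556 kJ/K (> 0, since η = 0.159 < η_Carnot = 0.437).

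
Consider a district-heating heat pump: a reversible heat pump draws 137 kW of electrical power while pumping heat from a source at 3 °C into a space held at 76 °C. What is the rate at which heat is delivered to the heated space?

Q̇_H ≈ 655 kW

T_H = 76 °C → 76 + 273.15 = 349.15 K.
T_C = 3 °C → 3 + 273.15 = 276.15 K.
COP_HP = T_H/(T_H − T_C) = 349.15/73.00 = 4.7829.
Q_H = COP_HP · W = 4.7829 × 137 = 655 kW.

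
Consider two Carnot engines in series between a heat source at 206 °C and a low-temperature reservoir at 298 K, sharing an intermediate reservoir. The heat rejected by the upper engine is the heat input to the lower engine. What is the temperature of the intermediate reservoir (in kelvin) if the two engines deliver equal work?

T_m ≈ 389 K

T_H = 206 °C → 206 + 273.15 = 479.15 K.
For reversible stages Q_m = Q_H·(T_m/T_H). Setting W₁ = Q_H(1 − T_m/T_H) equal to W₂ = Q_m(1 − T_C/T_m) = Q_H·(T_m − T_C)/T_H gives T_H − T_m = T_m − T_C, so T_m = (T_H + T_C)/2 = (479.15 + 298.00)/2 = 389 K.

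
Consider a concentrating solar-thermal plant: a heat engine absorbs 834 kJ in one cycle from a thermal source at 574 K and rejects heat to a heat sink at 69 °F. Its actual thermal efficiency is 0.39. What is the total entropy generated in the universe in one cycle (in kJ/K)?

ΔS_univ ≈ 0.279 kJ/K

T_C = 69 °F → (69 − 32) × 5/9 = 20.56 °C = 293.71 K.
W = η·Q_H = 0.39 × 834 = 325.3 kJ, so Q_C = Q_H − W = 508.7 kJ.
Reservoir entropy changes: ΔS_H = −Q_H/T_H = −834/574.00 = -1.453 kJ/K and ΔS_C = +Q_C/T_C = 508.7/293.71 = 1.732 kJ/K.
ΔS_univ = −Q_H/T_H + Q_C/T_C = 0.279 kJ/K (> 0, since η = 0.39 < η_Carnot = 0.488).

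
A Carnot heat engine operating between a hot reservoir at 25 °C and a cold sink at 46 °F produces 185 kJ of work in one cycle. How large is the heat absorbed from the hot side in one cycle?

T_H = 25 °C → 25 + 273.15 = 298.15 K.
T_C = 46 °F → (46 − 32) × 5/9 = 7.78 °C = 280.93 K.
The Carnot efficiency is η = 1 − T_C/T_H = 1 − 280.93/298.15 = 0.0578.
Q_H = W/η = 185/0.0578 = 3200 kJ.

Q_H ≈ 3200 kJ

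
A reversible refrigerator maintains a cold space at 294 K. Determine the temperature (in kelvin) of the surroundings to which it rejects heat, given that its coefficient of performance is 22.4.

COP_R = T_C/(T_H − T_C) ⇒ T_H = T_C·(1 + 1/COP_R) = 294.00 × (1 + 1/22.4) = 307 K.

T_H ≈ 307 K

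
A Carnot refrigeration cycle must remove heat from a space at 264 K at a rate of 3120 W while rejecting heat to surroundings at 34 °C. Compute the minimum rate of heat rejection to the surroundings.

T_H = 34 °C → 34 + 273.15 = 307.15 K.
For a reversible cycle Q_H/Q_C = T_H/T_C, so Q_H = Q_C·T_H/T_C = 3120 × 307.15/264.00 = 3630 W.

Q̇_H ≈ 3630 W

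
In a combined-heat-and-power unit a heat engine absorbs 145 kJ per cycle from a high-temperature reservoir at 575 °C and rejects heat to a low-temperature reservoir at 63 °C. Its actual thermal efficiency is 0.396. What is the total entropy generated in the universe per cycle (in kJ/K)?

ΔS_univ ≈ 0.0896 kJ/K

T_H = 575 °C → 575 + 273.15 = 848.15 K.
T_C = 63 °C → 63 + 273.15 = 336.15 K.
W = η·Q_H = 0.396 × 145 = 57.42 kJ, so Q_C = Q_H − W = 87.58 kJ.
The hot reservoir loses entropy Q_H/T_H = 145/848.15 = 0.1710 kJ/K; the cold reservoir gains Q_C/T_C = 87.58/336.15 = 0.2605 kJ/K.
ΔS_univ = −Q_H/T_H + Q_C/T_C = 0.0896 kJ/K (> 0, since η = 0.396 < η_Carnot = 0.604).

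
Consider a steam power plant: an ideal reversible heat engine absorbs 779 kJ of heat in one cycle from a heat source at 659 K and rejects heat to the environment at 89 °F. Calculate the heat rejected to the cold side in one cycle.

Q_C ≈ 360 kJ

T_C = 89 °F → (89 − 32) × 5/9 = 31.67 °C = 304.82 K.
Carnot efficiency: η = 1 − T_C/T_H = 1 − 304.82/659.00 = 0.5375.
For a reversible cycle Q_C/Q_H = T_C/T_H, so Q_C = 779 × 304.82/659.00 = 360 kJ.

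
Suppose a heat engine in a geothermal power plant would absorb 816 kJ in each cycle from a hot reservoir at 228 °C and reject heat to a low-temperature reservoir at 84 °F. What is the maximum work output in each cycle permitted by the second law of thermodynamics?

W_max ≈ 324 kJ

T_H = 228 °C → 228 + 273.15 = 501.15 K.
T_C = 84 °F → (84 − 32) × 5/9 = 28.89 °C = 302.04 K.
By the Carnot theorem, η_max = 1 − T_C/T_H = 1 − 302.04/501.15 = 0.3973.
W_max = η_max · Q_H = 0.3973 × 816 = 324 kJ.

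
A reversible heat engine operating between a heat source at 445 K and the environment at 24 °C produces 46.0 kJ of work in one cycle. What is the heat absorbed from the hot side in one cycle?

Q_H ≈ 138 kJ

T_C = 24 °C → 24 + 273.15 = 297.15 K.
η_rev = 1 − T_C/T_H = 1 − 297.15/445.00 = 0.3322.
Q_H = W/η = 46.0/0.3322 = 138 kJ.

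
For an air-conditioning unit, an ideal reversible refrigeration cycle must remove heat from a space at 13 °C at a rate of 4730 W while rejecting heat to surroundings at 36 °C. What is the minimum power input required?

T_H = 36 °C → 36 + 273.15 = 309.15 K.
T_C = 13 °C → 13 + 273.15 = 286.15 K.
COP_R = T_C/(T_H − T_C) = 286.15/23.00 = 12.4413.
W = Q_C/COP_R = 4730/12.4413 = 380.2 W.

Ẇ_in ≈ 380.2 W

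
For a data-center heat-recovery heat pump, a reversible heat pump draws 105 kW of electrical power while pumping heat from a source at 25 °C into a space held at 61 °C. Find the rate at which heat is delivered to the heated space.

Q̇_H ≈ 974.6 kW

T_H = 61 °C → 61 + 273.15 = 334.15 K.
T_C = 25 °C → 25 + 273.15 = 298.15 K.
Reversible heating COP: COP_HP = T_H/(T_H − T_C) = 334.15/36.00 = 9.2819.
Q_H = COP_HP · W = 9.2819 × 105 = 974.6 kW.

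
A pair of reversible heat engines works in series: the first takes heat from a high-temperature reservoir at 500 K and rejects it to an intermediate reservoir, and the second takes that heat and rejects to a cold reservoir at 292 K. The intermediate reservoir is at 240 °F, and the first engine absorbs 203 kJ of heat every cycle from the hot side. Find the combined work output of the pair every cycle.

Two reversible stages in series are equivalent to a single Carnot engine between T_H and T_C, so η_total = 1 − T_C/T_H = 1 − 292.00/500.00 = 0.4160.
W_total = η_total · Q_H = 0.4160 × 203 = 84.45 kJ.

W_total ≈ 84.45 kJ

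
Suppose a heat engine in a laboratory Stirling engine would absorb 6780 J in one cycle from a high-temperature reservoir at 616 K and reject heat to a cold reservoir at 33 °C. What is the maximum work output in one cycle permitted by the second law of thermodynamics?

W_max ≈ 3410 J

T_C = 33 °C → 33 + 273.15 = 306.15 K.
The second-law ceiling is the Carnot efficiency, η_max = 1 − T_C/T_H = 1 − 306.15/616.00 = 0.5030.
W_max = η_max · Q_H = 0.5030 × 6780 = 3410 J.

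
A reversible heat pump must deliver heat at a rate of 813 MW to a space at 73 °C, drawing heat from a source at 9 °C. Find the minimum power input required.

Ẇ_in ≈ 150 MW

T_H = 73 °C → 73 + 273.15 = 346.15 K.
T_C = 9 °C → 9 + 273.15 = 282.15 K.
COP_HP = T_H/(T_H − T_C) = 346.15/64.00 = 5.4086.
W = Q_H/COP_HP = 813/5.4086 = 150 MW.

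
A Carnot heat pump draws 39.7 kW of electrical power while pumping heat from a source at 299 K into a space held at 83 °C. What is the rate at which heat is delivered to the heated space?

T_H = 83 °C → 83 + 273.15 = 356.15 K.
The Carnot heat-pump COP is COP_HP = T_H/(T_H − T_C) = 356.15/57.15 = 6.2318.
Q_H = COP_HP · W = 6.2318 × 39.7 = 247.4 kW.

Q̇_H ≈ 247.4 kW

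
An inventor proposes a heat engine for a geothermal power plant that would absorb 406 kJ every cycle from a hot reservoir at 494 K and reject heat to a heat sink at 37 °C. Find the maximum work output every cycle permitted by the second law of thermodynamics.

T_C = 37 °C → 37 + 273.15 = 310.15 K.
The upper bound on efficiency is η_max = 1 − T_C/T_H = 1 − 310.15/494.00 = 0.3722.
W_max = η_max · Q_H = 0.3722 × 406 = 151 kJ.

W_max ≈ 151 kJ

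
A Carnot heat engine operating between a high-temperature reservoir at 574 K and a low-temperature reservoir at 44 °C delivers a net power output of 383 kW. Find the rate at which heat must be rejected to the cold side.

Q̇_C ≈ 472.9 kW

T_C = 44 °C → 44 + 273.15 = 317.15 K.
Carnot efficiency: η = 1 − T_C/T_H = 1 − 317.15/574.00 = 0.4475.
Since Q_C/Q_H = T_C/T_H and Q_H = W/η, Q_C = W·T_C/(T_H − T_C) = 383 × 317.15/256.85 = 472.9 kW.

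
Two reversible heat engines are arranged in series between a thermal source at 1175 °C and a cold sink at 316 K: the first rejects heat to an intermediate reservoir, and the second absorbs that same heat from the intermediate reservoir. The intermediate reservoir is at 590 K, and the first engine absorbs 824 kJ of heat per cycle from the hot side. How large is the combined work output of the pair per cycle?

T_H = 1175 °C → 1175 + 273.15 = 1448.15 K.
Two reversible stages in series are equivalent to a single Carnot engine between T_H and T_C, so η_total = 1 − T_C/T_H = 1 − 316.00/1448.15 = 0.7818.
W_total = η_total · Q_H = 0.7818 × 824 = 644.2 kJ.

W_total ≈ 644.2 kJ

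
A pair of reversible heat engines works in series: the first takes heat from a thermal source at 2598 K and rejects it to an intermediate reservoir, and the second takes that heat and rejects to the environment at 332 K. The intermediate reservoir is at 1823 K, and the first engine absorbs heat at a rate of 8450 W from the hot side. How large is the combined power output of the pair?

Ẇ_total ≈ 7370 W

Two reversible stages in series are equivalent to a single Carnot engine between T_H and T_C, so η_total = 1 − T_C/T_H = 1 − 332.00/2598.00 = 0.8722.
W_total = η_total · Q_H = 0.8722 × 8450 = 7370 W.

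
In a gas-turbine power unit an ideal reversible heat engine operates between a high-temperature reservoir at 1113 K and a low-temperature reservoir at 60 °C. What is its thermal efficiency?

T_C = 60 °C → 60 + 273.15 = 333.15 K.
The Carnot efficiency is η = 1 − T_C/T_H = 1 − 333.15/1113.00 = 0.701.

η ≈ 0.701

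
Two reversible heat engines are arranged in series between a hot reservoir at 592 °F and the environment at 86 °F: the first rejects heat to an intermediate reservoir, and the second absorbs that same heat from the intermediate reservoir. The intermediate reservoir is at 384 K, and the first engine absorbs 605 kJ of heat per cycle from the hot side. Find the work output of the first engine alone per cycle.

W₁ ≈ 207.4 kJ

T_H = 592 °F → (592 − 32) × 5/9 = 311.11 °C = 584.26 K.
T_C = 86 °F → (86 − 32) × 5/9 = 30.00 °C = 303.15 K.
First-stage efficiency η₁ = 1 − T_m/T_H = 1 − 384.00/584.26 = 0.3428.
W₁ = η₁·Q_H = 0.3428 × 605 = 207.4 kJ.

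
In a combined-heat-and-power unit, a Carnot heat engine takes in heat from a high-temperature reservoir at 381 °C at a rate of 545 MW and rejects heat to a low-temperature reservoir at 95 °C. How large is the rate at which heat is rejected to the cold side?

T_H = 381 °C → 381 + 273.15 = 654.15 K.
T_C = 95 °C → 95 + 273.15 = 368.15 K.
The Carnot efficiency is η = 1 − T_C/T_H = 1 − 368.15/654.15 = 0.4372.
For a reversible cycle Q_C/Q_H = T_C/T_H, so Q_C = 545 × 368.15/654.15 = 307 MW.

Q̇_C ≈ 307 MW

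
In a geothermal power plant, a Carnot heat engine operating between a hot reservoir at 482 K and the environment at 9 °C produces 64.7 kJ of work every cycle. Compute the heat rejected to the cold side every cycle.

Q_C ≈ 91.3 kJ

T_C = 9 °C → 9 + 273.15 = 282.15 K.
Carnot efficiency: η = 1 − T_C/T_H = 1 − 282.15/482.00 = 0.4146.
Since Q_C/Q_H = T_C/T_H and Q_H = W/η, Q_C = W·T_C/(T_H − T_C) = 64.7 × 282.15/199.85 = 91.3 kJ.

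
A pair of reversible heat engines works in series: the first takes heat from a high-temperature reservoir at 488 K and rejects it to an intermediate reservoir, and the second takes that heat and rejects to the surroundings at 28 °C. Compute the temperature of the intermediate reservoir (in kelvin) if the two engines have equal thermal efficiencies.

T_m ≈ 383 K

T_C = 28 °C → 28 + 273.15 = 301.15 K.
Equal efficiencies require 1 − T_m/T_H = 1 − T_C/T_m, i.e. T_m/T_H = T_C/T_m, so T_m = √(T_H·T_C) = √(488.00 × 301.15) = 383 K.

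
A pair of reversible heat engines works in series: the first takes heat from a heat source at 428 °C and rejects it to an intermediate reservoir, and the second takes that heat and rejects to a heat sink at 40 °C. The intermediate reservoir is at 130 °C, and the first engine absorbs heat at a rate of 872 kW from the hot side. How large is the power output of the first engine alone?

Ẇ₁ ≈ 371 kW

T_H = 428 °C → 428 + 273.15 = 701.15 K.
T_C = 40 °C → 40 + 273.15 = 313.15 K.
T_m = 130 °C → 130 + 273.15 = 403.15 K.
First-stage efficiency η₁ = 1 − T_m/T_H = 1 − 403.15/701.15 = 0.4250.
W₁ = η₁·Q_H = 0.4250 × 872 = 371 kW.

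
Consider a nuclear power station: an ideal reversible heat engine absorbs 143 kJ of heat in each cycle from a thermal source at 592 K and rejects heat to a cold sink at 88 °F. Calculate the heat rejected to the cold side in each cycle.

T_C = 88 °F → (88 − 32) × 5/9 = 31.11 °C = 304.26 K.
Since the cycle is reversible, η = 1 − T_C/T_H = 1 − 304.26/592.00 = 0.4860.
For a reversible cycle Q_C/Q_H = T_C/T_H, so Q_C = 143 × 304.26/592.00 = 73.50 kJ.

Q_C ≈ 73.50 kJ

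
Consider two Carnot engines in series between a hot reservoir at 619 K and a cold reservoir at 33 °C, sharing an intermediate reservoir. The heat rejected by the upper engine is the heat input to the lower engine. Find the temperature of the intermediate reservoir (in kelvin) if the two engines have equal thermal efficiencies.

T_C = 33 °C → 33 + 273.15 = 306.15 K.
Equal efficiencies require 1 − T_m/T_H = 1 − T_C/T_m, i.e. T_m/T_H = T_C/T_m, so T_m = √(T_H·T_C) = √(619.00 × 306.15) = 435 K.

T_m ≈ 435 K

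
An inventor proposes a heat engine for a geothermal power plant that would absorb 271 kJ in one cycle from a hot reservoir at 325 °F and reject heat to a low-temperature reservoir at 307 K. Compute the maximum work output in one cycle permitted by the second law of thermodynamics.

W_max ≈ 80.1 kJ

T_H = 325 °F → (325 − 32) × 5/9 = 162.78 °C = 435.93 K.
No engine can exceed the Carnot limit: η_max = 1 − T_C/T_H = 1 − 307.00/435.93 = 0.2958.
W_max = η_max · Q_H = 0.2958 × 271 = 80.1 kJ.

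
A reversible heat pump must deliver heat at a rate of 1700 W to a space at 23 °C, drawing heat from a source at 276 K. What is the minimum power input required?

Ẇ_in ≈ 116 W

T_H = 23 °C → 23 + 273.15 = 296.15 K.
For a reversible heat pump, COP_HP = T_H/(T_H − T_C) = 296.15/20.15 = 14.6973.
W = Q_H/COP_HP = 1700/14.6973 = 116 W.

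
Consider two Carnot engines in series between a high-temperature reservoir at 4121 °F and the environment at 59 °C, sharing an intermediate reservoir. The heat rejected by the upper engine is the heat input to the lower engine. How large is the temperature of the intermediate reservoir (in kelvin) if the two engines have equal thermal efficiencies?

T_m ≈ 919.4 K

T_H = 4121 °F → (4121 − 32) × 5/9 = 2271.67 °C = 2544.82 K.
T_C = 59 °C → 59 + 273.15 = 332.15 K.
Equal efficiencies require 1 − T_m/T_H = 1 − T_C/T_m, i.e. T_m/T_H = T_C/T_m, so T_m = √(T_H·T_C) = √(2544.82 × 332.15) = 919.4 K.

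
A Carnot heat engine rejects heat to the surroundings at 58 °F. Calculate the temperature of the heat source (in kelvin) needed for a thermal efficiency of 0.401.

T_H ≈ 480 K

T_C = 58 °F → (58 − 32) × 5/9 = 14.44 °C = 287.59 K.
From η = 1 − T_C/T_H, solving for T_H gives T_H = T_C/(1 − η) = 287.59/(1 − 0.401) = 480 K.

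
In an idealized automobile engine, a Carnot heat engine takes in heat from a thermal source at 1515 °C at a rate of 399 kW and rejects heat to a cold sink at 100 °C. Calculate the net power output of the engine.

T_H = 1515 °C → 1515 + 273.15 = 1788.15 K.
T_C = 100 °C → 100 + 273.15 = 373.15 K.
For a reversible engine, η = 1 − T_C/T_H = 1 − 373.15/1788.15 = 0.7913.
W = η·Q_H = 0.7913 × 399 = 315.7 kW.

Ẇ ≈ 315.7 kW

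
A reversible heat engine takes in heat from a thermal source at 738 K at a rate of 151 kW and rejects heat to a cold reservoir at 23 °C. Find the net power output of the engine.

T_C = 23 °C → 23 + 273.15 = 296.15 K.
For a reversible engine, η = 1 − T_C/T_H = 1 − 296.15/738.00 = 0.5987.
W = η·Q_H = 0.5987 × 151 = 90.41 kW.

Ẇ ≈ 90.41 kW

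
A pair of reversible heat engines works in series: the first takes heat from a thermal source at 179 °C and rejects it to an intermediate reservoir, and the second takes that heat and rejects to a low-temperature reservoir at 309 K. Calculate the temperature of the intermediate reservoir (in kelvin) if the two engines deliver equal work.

T_H = 179 °C → 179 + 273.15 = 452.15 K.
For reversible stages Q_m = Q_H·(T_m/T_H). Setting W₁ = Q_H(1 − T_m/T_H) equal to W₂ = Q_m(1 − T_C/T_m) = Q_H·(T_m − T_C)/T_H gives T_H − T_m = T_m − T_C, so T_m = (T_H + T_C)/2 = (452.15 + 309.00)/2 = 380.6 K.

T_m ≈ 380.6 K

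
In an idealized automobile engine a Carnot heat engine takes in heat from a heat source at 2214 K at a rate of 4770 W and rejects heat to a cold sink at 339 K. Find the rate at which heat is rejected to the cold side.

Since the cycle is reversible, η = 1 − T_C/T_H = 1 − 339.00/2214.00 = 0.8469.
For a reversible cycle Q_C/Q_H = T_C/T_H, so Q_C = 4770 × 339.00/2214.00 = 730.4 W.

Q̇_C ≈ 730.4 W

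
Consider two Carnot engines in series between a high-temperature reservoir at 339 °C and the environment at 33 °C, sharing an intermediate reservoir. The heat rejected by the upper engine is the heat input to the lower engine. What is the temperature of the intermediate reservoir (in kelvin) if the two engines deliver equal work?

T_m ≈ 459.1 K

T_H = 339 °C → 339 + 273.15 = 612.15 K.
T_C = 33 °C → 33 + 273.15 = 306.15 K.
For reversible stages Q_m = Q_H·(T_m/T_H). Setting W₁ = Q_H(1 − T_m/T_H) equal to W₂ = Q_m(1 − T_C/T_m) = Q_H·(T_m − T_C)/T_H gives T_H − T_m = T_m − T_C, so T_m = (T_H + T_C)/2 = (612.15 + 306.15)/2 = 459.1 K.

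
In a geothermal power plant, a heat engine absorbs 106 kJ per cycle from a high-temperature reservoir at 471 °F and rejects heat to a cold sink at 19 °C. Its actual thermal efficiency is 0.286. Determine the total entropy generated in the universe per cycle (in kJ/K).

ΔS_univ ≈ 0.0540 kJ/K

T_H = 471 °F → (471 − 32) × 5/9 = 243.89 °C = 517.04 K.
T_C = 19 °C → 19 + 273.15 = 292.15 K.
W = η·Q_H = 0.286 × 106 = 30.32 kJ, so Q_C = Q_H − W = 75.68 kJ.
Entropy balance on the reservoirs: −Q_H/T_H = -0.2050 kJ/K, +Q_C/T_C = 0.2591 kJ/K.
ΔS_univ = −Q_H/T_H + Q_C/T_C = 0.0540 kJ/K (> 0, since η = 0.286 < η_Carnot = 0.435).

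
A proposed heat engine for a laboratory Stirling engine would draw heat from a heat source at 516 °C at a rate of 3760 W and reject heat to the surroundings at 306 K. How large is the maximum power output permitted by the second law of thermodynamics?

T_H = 516 °C → 516 + 273.15 = 789.15 K.
The second-law ceiling is the Carnot efficiency, η_max = 1 − T_C/T_H = 1 − 306.00/789.15 = 0.6122.
W_max = η_max · Q_H = 0.6122 × 3760 = 2302 W.

Ẇ_max ≈ 2302 W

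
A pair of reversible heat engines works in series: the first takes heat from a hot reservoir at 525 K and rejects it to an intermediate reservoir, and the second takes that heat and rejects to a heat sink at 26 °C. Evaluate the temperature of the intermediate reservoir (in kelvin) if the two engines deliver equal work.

T_m ≈ 412.1 K

T_C = 26 °C → 26 + 273.15 = 299.15 K.
For reversible stages Q_m = Q_H·(T_m/T_H). Setting W₁ = Q_H(1 − T_m/T_H) equal to W₂ = Q_m(1 − T_C/T_m) = Q_H·(T_m − T_C)/T_H gives T_H − T_m = T_m − T_C, so T_m = (T_H + T_C)/2 = (525.00 + 299.15)/2 = 412.1 K.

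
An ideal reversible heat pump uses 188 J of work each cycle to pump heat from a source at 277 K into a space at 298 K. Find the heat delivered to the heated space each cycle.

The Carnot heat-pump COP is COP_HP = T_H/(T_H − T_C) = 298.00/21.00 = 14.1905.
Q_H = COP_HP · W = 14.1905 × 188 = 2668 J.

Q_H ≈ 2668 J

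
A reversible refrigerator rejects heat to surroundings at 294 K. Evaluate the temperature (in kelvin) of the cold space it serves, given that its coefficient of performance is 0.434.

T_C ≈ 89.0 K

COP_R = T_C/(T_H − T_C) ⇒ T_C = T_H·COP_R/(1 + COP_R) = 294.00 × 0.434/(1 + 0.434) = 89.0 K.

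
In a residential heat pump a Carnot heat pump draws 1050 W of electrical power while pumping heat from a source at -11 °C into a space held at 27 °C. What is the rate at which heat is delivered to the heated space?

Q̇_H ≈ 8294 W

T_H = 27 °C → 27 + 273.15 = 300.15 K.
T_C = -11 °C → -11 + 273.15 = 262.15 K.
For a reversible heat pump, COP_HP = T_H/(T_H − T_C) = 300.15/38.00 = 7.8987.
Q_H = COP_HP · W = 7.8987 × 1050 = 8294 W.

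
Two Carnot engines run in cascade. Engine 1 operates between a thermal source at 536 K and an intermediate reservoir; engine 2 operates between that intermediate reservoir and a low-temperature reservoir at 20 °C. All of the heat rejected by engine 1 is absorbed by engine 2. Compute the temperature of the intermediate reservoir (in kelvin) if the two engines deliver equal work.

T_C = 20 °C → 20 + 273.15 = 293.15 K.
For reversible stages Q_m = Q_H·(T_m/T_H). Setting W₁ = Q_H(1 − T_m/T_H) equal to W₂ = Q_m(1 − T_C/T_m) = Q_H·(T_m − T_C)/T_H gives T_H − T_m = T_m − T_C, so T_m = (T_H + T_C)/2 = (536.00 + 293.15)/2 = 415 K.

T_m ≈ 415 K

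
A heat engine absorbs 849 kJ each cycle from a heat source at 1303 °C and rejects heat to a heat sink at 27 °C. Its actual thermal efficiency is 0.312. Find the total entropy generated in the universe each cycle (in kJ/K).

ΔS_univ ≈ 1.407 kJ/K

T_H = 1303 °C → 1303 + 273.15 = 1576.15 K.
T_C = 27 °C → 27 + 273.15 = 300.15 K.
W = η·Q_H = 0.312 × 849 = 264.9 kJ, so Q_C = Q_H − W = 584.1 kJ.
Entropy balance on the reservoirs: −Q_H/T_H = -0.5387 kJ/K, +Q_C/T_C = 1.946 kJ/K.
ΔS_univ = −Q_H/T_H + Q_C/T_C = 1.407 kJ/K (> 0, since η = 0.312 < η_Carnot = 0.810).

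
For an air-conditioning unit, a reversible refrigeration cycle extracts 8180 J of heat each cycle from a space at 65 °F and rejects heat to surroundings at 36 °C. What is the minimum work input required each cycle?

W_in ≈ 495.8 J

T_H = 36 °C → 36 + 273.15 = 309.15 K.
T_C = 65 °F → (65 − 32) × 5/9 = 18.33 °C = 291.48 K.
For a reversible refrigerator, COP_R = T_C/(T_H − T_C) = 291.48/17.67 = 16.4991.
W = Q_C/COP_R = 8180/16.4991 = 495.8 J.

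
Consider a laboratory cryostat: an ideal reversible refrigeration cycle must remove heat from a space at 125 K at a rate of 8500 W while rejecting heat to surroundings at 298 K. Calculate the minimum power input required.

Ẇ_in ≈ 11800 W

Carnot COP: COP_R = T_C/(T_H − T_C) = 125.00/173.00 = 0.7225.
W = Q_C/COP_R = 8500/0.7225 = 11800 W.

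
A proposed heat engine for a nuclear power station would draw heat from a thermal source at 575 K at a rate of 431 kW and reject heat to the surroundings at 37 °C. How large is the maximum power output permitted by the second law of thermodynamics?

T_C = 37 °C → 37 + 273.15 = 310.15 K.
The upper bound on efficiency is η_max = 1 − T_C/T_H = 1 − 310.15/575.00 = 0.4606.
W_max = η_max · Q_H = 0.4606 × 431 = 199 kW.

Ẇ_max ≈ 199 kW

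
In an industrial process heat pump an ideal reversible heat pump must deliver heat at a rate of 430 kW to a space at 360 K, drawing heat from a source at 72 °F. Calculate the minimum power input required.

Ẇ_in ≈ 77.2 kW

T_C = 72 °F → (72 − 32) × 5/9 = 22.22 °C = 295.37 K.
COP_HP = T_H/(T_H − T_C) = 360.00/64.63 = 5.5704.
W = Q_H/COP_HP = 430/5.5704 = 77.2 kW.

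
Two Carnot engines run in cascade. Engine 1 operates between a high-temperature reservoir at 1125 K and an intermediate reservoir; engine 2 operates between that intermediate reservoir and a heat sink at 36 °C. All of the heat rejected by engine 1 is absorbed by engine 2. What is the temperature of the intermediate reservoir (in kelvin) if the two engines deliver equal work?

T_m ≈ 717 K

T_C = 36 °C → 36 + 273.15 = 309.15 K.
For reversible stages Q_m = Q_H·(T_m/T_H). Setting W₁ = Q_H(1 − T_m/T_H) equal to W₂ = Q_m(1 − T_C/T_m) = Q_H·(T_m − T_C)/T_H gives T_H − T_m = T_m − T_C, so T_m = (T_H + T_C)/2 = (1125.00 + 309.15)/2 = 717 K.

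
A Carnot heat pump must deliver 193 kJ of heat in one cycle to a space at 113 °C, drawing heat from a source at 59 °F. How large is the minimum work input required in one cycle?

T_H = 113 °C → 113 + 273.15 = 386.15 K.
T_C = 59 °F → (59 − 32) × 5/9 = 15.00 °C = 288.15 K.
The Carnot heat-pump COP is COP_HP = T_H/(T_H − T_C) = 386.15/98.00 = 3.9403.
W = Q_H/COP_HP = 193/3.9403 = 49.0 kJ.

W_in ≈ 49.0 kJ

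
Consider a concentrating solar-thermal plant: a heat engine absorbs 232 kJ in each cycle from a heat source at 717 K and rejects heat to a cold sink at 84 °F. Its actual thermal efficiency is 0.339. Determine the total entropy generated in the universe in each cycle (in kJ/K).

T_C = 84 °F → (84 − 32) × 5/9 = 28.89 °C = 302.04 K.
W = η·Q_H = 0.339 × 232 = 78.65 kJ, so Q_C = Q_H − W = 153.4 kJ.
The hot reservoir loses entropy Q_H/T_H = 232/717.00 = 0.3236 kJ/K; the cold reservoir gains Q_C/T_C = 153.4/302.04 = 0.5077 kJ/K.
ΔS_univ = −Q_H/T_H + Q_C/T_C = 0.184 kJ/K (> 0, since η = 0.339 < η_Carnot = 0.579).

ΔS_univ ≈ 0.184 kJ/K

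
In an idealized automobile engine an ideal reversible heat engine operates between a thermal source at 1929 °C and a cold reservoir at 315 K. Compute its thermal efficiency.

T_H = 1929 °C → 1929 + 273.15 = 2202.15 K.
For a reversible engine, η = 1 − T_C/T_H = 1 − 315.00/2202.15 = 0.857.

η ≈ 0.857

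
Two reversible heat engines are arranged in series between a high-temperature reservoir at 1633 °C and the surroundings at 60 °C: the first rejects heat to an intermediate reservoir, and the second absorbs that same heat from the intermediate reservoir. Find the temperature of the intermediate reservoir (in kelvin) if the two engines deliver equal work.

T_m ≈ 1120 K

T_H = 1633 °C → 1633 + 273.15 = 1906.15 K.
T_C = 60 °C → 60 + 273.15 = 333.15 K.
For reversible stages Q_m = Q_H·(T_m/T_H). Setting W₁ = Q_H(1 − T_m/T_H) equal to W₂ = Q_m(1 − T_C/T_m) = Q_H·(T_m − T_C)/T_H gives T_H − T_m = T_m − T_C, so T_m = (T_H + T_C)/2 = (1906.15 + 333.15)/2 = 1120 K.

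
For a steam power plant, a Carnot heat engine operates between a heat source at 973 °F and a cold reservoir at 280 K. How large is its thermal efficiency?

η ≈ 0.6482

T_H = 973 °F → (973 − 32) × 5/9 = 522.78 °C = 795.93 K.
For a reversible engine, η = 1 − T_C/T_H = 1 − 280.00/795.93 = 0.6482.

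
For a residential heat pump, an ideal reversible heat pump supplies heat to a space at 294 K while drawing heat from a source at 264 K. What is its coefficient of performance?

The Carnot heat-pump COP is COP_HP = T_H/(T_H − T_C) = 294.00/(294.00 − 264.00) = 9.800.

COP_HP ≈ 9.800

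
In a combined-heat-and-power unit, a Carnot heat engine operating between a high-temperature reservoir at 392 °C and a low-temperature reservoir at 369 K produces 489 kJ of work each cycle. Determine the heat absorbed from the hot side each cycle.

Q_H ≈ 1098 kJ

T_H = 392 °C → 392 + 273.15 = 665.15 K.
η_rev = 1 − T_C/T_H = 1 − 369.00/665.15 = 0.4452.
Q_H = W/η = 489/0.4452 = 1098 kJ.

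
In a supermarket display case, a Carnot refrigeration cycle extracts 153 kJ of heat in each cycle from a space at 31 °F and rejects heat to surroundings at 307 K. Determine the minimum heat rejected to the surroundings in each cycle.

Q_H ≈ 172 kJ

T_C = 31 °F → (31 − 32) × 5/9 = -0.56 °C = 272.59 K.
For a reversible cycle Q_H/Q_C = T_H/T_C, so Q_H = Q_C·T_H/T_C = 153 × 307.00/272.59 = 172 kJ.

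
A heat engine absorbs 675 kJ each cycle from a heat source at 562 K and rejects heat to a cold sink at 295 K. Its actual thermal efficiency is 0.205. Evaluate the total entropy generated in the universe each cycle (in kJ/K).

W = η·Q_H = 0.205 × 675 = 138.4 kJ, so Q_C = Q_H − W = 536.6 kJ.
The hot reservoir loses entropy Q_H/T_H = 675/562.00 = 1.201 kJ/K; the cold reservoir gains Q_C/T_C = 536.6/295.00 = 1.819 kJ/K.
ΔS_univ = −Q_H/T_H + Q_C/T_C = 0.6180 kJ/K (> 0, since η = 0.205 < η_Carnot = 0.475).

ΔS_univ ≈ 0.6180 kJ/K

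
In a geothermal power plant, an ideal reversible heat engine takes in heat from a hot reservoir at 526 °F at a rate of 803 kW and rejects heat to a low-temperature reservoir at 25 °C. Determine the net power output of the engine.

Ẇ ≈ 366 kW

T_H = 526 °F → (526 − 32) × 5/9 = 274.44 °C = 547.59 K.
T_C = 25 °C → 25 + 273.15 = 298.15 K.
The Carnot efficiency is η = 1 − T_C/T_H = 1 − 298.15/547.59 = 0.4555.
W = η·Q_H = 0.4555 × 803 = 366 kW.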